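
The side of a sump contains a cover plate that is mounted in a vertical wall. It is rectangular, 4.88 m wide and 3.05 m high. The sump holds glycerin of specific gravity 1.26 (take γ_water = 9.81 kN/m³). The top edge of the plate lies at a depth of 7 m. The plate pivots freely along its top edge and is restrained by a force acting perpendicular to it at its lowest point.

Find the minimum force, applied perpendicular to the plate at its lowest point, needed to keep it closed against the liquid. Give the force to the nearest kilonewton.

γ = 1.26 × 9.81 = 12.3606 kN/m³.
The centroid lies 3.05/2 = 1.525 m below the top edge, so the centroid depth is h_c = 7 + 1.525 = 8.525 m.
A = 4.88 × 3.05 = 14.884 m².
Resultant F = γ·h_c·A = 12.3606 × 8.525 × 14.884 = 1568.39 kN.
I_c = b·h³/12 = 4.88 × 3.05³/12 = 11.5382 m⁴.
Centre of pressure: y_p = y_c + I_c/(y_c·A) = 8.525 + 11.5382/(8.525 × 14.884) = 8.525 + 0.0909335 = 8.61593 m along the plane.
The resultant acts 1.525 + 0.0909335 = 1.61593 m (along the plate) below the hinge at the top edge, so the moment about the hinge is M = F × 1.61593 = 1568.39 × 1.61593 = 2534.41 kN·m.
A normal force at the bottom, 3.05 m from the hinge, must supply this moment: P = 2534.41/3.05 = 830.954 kN.

P ≈ 831 kN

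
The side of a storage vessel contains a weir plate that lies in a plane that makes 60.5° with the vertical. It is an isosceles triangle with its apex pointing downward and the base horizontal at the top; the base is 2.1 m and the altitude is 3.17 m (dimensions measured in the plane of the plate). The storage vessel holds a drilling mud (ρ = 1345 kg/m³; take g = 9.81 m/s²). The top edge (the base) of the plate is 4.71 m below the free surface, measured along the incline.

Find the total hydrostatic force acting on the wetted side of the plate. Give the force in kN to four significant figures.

F ≈ 124.7 kN

γ = ρg = 1345 × 9.81 / 1000 = 13.19445 kN/m³.
The plate makes 60.5° with the vertical, i.e. θ = 90° − 60.5° = 29.5° to the horizontal. Measuring y along the incline from the free-surface line, vertical depth h = y·sinθ with sinθ = 0.492424.
With the apex down, the centroid sits h/3 = 3.17/3 = 1.05667 m below the base (the top edge), so y_c = 4.71 + 1.05667 = 5.76667 m and h_c = 5.76667 × 0.492424 = 2.83965 m.
A = ½ × 2.1 × 3.17 = 3.3285 m².
Resultant F = γ·h_c·A = 13.19445 × 2.83965 × 3.3285 = 124.711 kN.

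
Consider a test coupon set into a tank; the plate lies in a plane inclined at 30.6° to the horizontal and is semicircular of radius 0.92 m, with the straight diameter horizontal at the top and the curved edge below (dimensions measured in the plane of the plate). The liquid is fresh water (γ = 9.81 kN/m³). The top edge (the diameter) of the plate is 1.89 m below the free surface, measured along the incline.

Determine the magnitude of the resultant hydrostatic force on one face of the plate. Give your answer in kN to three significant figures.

F ≈ 15.1 kN

γ = 9.81 kN/m³.
Let θ = 30.6° be the plate's angle to the horizontal; measure y along the incline from where the plane meets the free surface. Vertical depth h = y·sinθ with sinθ = 0.509041.
The centroid of a semicircle lies 4r/(3π) = 0.39046 m from the diameter, here below the top edge, so y_c = 1.89 + 0.39046 = 2.28046 m and h_c = 2.28046 × 0.509041 = 1.16085 m.
A = πr²/2 = π × 0.92²/2 = 1.32952 m².
Resultant F = γ·h_c·A = 9.81 × 1.16085 × 1.32952 = 15.1405 kN.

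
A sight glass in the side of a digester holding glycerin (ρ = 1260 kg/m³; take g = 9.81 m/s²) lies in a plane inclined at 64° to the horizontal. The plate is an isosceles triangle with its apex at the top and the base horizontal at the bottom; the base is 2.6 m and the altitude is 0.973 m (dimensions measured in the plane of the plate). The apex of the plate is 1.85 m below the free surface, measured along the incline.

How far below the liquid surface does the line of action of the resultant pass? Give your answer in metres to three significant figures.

h_p = 2.26 m

γ = ρg = 1260 × 9.81 / 1000 = 12.3606 kN/m³.
Let θ = 64° be the plate's angle to the horizontal; measure y along the incline from where the plane meets the free surface. Vertical depth h = y·sinθ with sinθ = 0.898794.
With the apex up, the centroid sits 2h/3 = 2 × 0.973/3 = 0.648667 m below the apex, so y_c = 1.85 + 0.648667 = 2.49867 m and h_c = 2.49867 × 0.898794 = 2.24579 m.
A = ½ × 2.6 × 0.973 = 1.2649 m².
Resultant F = γ·h_c·A = 12.3606 × 2.24579 × 1.2649 = 35.1128 kN.
I_c = b·h³/36 = 2.6 × 0.973³/36 = 0.0665288 m⁴.
Centre of pressure: y_p = y_c + I_c/(y_c·A) = 2.49867 + 0.0665288/(2.49867 × 1.2649) = 2.49867 + 0.0210496 = 2.51972 m along the plane.
Vertically, h_p = y_p·sinθ = 2.51972 × 0.898794 = 2.26471 m.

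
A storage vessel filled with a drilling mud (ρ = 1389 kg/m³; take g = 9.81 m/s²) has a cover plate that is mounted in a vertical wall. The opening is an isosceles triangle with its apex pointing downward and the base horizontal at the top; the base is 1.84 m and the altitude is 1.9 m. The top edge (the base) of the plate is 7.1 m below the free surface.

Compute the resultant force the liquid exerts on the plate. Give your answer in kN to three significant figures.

F ≈ 184 kN

γ = ρg = 1389 × 9.81 / 1000 = 13.62609 kN/m³.
With the apex down, the centroid sits h/3 = 1.9/3 = 0.633333 m below the base (the top edge), so the centroid depth is h_c = 7.1 + 0.633333 = 7.73333 m.
A = ½ × 1.84 × 1.9 = 1.748 m².
Resultant F = γ·h_c·A = 13.62609 × 7.73333 × 1.748 = 184.196 kN.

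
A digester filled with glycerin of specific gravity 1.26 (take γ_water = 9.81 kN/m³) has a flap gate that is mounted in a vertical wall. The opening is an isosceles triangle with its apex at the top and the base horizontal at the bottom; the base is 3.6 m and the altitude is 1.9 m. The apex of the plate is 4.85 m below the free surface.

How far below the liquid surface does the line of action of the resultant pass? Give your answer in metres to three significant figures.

γ = 1.26 × 9.81 = 12.3606 kN/m³.
With the apex up, the centroid sits 2h/3 = 2 × 1.9/3 = 1.26667 m below the apex, so the centroid depth is h_c = 4.85 + 1.26667 = 6.11667 m.
A = ½ × 3.6 × 1.9 = 3.42 m².
Resultant F = γ·h_c·A = 12.3606 × 6.11667 × 3.42 = 258.572 kN.
I_c = b·h³/36 = 3.6 × 1.9³/36 = 0.6859 m⁴.
Centre of pressure: y_p = y_c + I_c/(y_c·A) = 6.11667 + 0.6859/(6.11667 × 3.42) = 6.11667 + 0.0327884 = 6.14946 m along the plane.

h_p = 6.15 m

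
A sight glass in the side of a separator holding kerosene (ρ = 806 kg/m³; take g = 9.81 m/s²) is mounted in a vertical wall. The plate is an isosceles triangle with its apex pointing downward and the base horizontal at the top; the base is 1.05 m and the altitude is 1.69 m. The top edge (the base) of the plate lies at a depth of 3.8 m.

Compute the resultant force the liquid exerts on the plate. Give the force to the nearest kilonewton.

γ = ρg = 806 × 9.81 / 1000 = 7.90686 kN/m³.
With the apex down, the centroid sits h/3 = 1.69/3 = 0.563333 m below the base (the top edge), so the centroid depth is h_c = 3.8 + 0.563333 = 4.36333 m.
A = ½ × 1.05 × 1.69 = 0.88725 m².
Resultant F = γ·h_c·A = 7.90686 × 4.36333 × 0.88725 = 30.6103 kN.

F ≈ 31 kN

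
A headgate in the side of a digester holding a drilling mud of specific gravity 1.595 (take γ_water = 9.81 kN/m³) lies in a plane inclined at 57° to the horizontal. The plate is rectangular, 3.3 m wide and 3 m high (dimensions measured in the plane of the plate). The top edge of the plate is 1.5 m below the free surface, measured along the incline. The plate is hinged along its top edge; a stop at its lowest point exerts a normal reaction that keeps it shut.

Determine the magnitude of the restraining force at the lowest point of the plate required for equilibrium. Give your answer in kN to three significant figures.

γ = 1.595 × 9.81 = 15.64695 kN/m³.
Let θ = 57° be the plate's angle to the horizontal; measure y along the incline from where the plane meets the free surface. Vertical depth h = y·sinθ with sinθ = 0.838671.
The centroid lies 3/2 = 1.5 m below the top edge, so y_c = 1.5 + 1.5 = 3 m and h_c = 3 × 0.838671 = 2.51601 m.
A = 3.3 × 3 = 9.9 m².
Resultant F = γ·h_c·A = 15.64695 × 2.51601 × 9.9 = 389.742 kN.
I_c = b·h³/12 = 3.3 × 3³/12 = 7.425 m⁴.
Centre of pressure: y_p = y_c + I_c/(y_c·A) = 3 + 7.425/(3 × 9.9) = 3 + 0.25 = 3.25 m along the plane.
The resultant acts 1.5 + 0.25 = 1.75 m (along the plate) below the hinge at the top edge, so the moment about the hinge is M = F × 1.75 = 389.742 × 1.75 = 682.048 kN·m.
A normal force at the bottom, 3 m from the hinge, must supply this moment: P = 682.048/3 = 227.349 kN.

P ≈ 227 kN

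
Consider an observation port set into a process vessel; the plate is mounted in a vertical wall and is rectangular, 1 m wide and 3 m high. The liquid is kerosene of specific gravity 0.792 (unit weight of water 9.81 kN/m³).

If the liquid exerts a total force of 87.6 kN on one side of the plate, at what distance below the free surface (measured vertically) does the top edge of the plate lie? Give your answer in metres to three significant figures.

d_top ≈ 2.26 m

γ = 0.792 × 9.81 = 7.76952 kN/m³.
A = 1 × 3 = 3 m².
From F = γ·h_c·A, the centroid depth is h_c = 87.6/(7.76952 × 3) = 3.75828 m.
The centroid lies 3/2 = 1.5 m below the top edge, so the top edge sits at h_top = 3.75828 − 1.5 = 2.25828 m below the surface.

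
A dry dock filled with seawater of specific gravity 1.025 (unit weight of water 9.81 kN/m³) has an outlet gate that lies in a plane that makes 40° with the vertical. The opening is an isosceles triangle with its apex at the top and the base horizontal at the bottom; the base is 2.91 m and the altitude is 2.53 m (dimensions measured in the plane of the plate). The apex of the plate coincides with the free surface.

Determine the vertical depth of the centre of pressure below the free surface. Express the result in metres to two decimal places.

h_p = 1.45 m

γ = 1.025 × 9.81 = 10.05525 kN/m³.
The plate makes 40° with the vertical, i.e. θ = 90° − 40° = 50° to the horizontal. Measuring y along the incline from the free-surface line, vertical depth h = y·sinθ with sinθ = 0.766044.
With the apex up, the centroid sits 2h/3 = 2 × 2.53/3 = 1.68667 m below the apex, so y_c = 1.68667 m and h_c = 1.68667 × 0.766044 = 1.29206 m.
A = ½ × 2.91 × 2.53 = 3.68115 m².
Resultant F = γ·h_c·A = 10.05525 × 1.29206 × 3.68115 = 47.8255 kN.
I_c = b·h³/36 = 2.91 × 2.53³/36 = 1.30904 m⁴.
Centre of pressure: y_p = y_c + I_c/(y_c·A) = 1.68667 + 1.30904/(1.68667 × 3.68115) = 1.68667 + 0.210833 = 1.8975 m along the plane.
Vertically, h_p = y_p·sinθ = 1.8975 × 0.766044 = 1.45357 m.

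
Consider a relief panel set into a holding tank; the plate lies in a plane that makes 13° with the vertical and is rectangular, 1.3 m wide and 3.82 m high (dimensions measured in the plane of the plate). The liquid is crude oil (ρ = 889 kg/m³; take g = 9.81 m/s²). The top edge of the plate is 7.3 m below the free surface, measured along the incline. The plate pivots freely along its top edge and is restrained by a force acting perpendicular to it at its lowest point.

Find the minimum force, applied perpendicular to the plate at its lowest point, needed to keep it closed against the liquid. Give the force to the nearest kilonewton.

γ = ρg = 889 × 9.81 / 1000 = 8.72109 kN/m³.
The plate makes 13° with the vertical, i.e. θ = 90° − 13° = 77° to the horizontal. Measuring y along the incline from the free-surface line, vertical depth h = y·sinθ with sinθ = 0.974370.
The centroid lies 3.82/2 = 1.91 m below the top edge, so y_c = 7.3 + 1.91 = 9.21 m and h_c = 9.21 × 0.974370 = 8.97395 m.
A = 1.3 × 3.82 = 4.966 m².
Resultant F = γ·h_c·A = 8.72109 × 8.97395 × 4.966 = 388.652 kN.
I_c = b·h³/12 = 1.3 × 3.82³/12 = 6.03882 m⁴.
Centre of pressure: y_p = y_c + I_c/(y_c·A) = 9.21 + 6.03882/(9.21 × 4.966) = 9.21 + 0.132034 = 9.34203 m along the plane.
The resultant acts 1.91 + 0.132034 = 2.04203 m (along the plate) below the hinge at the top edge, so the moment about the hinge is M = F × 2.04203 = 388.652 × 2.04203 = 793.639 kN·m.
A normal force at the bottom, 3.82 m from the hinge, must supply this moment: P = 793.639/3.82 = 207.759 kN.

P ≈ 208 kN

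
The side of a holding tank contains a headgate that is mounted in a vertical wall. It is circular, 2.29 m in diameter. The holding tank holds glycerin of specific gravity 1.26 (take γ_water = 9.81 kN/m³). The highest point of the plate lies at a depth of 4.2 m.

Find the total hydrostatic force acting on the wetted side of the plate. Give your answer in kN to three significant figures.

γ = 1.26 × 9.81 = 12.3606 kN/m³.
The centroid is at the centre, 1.145 m below the top of the plate, so the centroid depth is h_c = 4.2 + 1.145 = 5.345 m.
A = π(1.145)² = 4.11871 m².
Resultant F = γ·h_c·A = 12.3606 × 5.345 × 4.11871 = 272.112 kN.

F ≈ 272 kN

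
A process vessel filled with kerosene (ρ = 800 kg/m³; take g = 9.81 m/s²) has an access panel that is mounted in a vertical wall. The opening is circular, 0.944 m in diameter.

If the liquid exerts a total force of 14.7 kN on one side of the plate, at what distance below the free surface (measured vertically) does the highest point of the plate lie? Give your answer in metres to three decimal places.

d_top ≈ 2.204 m

γ = ρg = 800 × 9.81 / 1000 = 7.848 kN/m³.
A = π(0.472)² = 0.699897 m².
From F = γ·h_c·A, the centroid depth is h_c = 14.7/(7.848 × 0.699897) = 2.67623 m.
The centroid is at the centre, 0.472 m below the top of the plate, so the highest point sits at h_top = 2.67623 − 0.472 = 2.20423 m below the surface.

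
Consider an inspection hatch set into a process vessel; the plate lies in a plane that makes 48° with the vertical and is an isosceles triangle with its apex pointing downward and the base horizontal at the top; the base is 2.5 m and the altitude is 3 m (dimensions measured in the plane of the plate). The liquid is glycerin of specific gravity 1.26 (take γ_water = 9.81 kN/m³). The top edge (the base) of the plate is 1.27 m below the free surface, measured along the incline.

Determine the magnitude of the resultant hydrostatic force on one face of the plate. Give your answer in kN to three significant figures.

F ≈ 70.4 kN

γ = 1.26 × 9.81 = 12.3606 kN/m³.
The plate makes 48° with the vertical, i.e. θ = 90° − 48° = 42° to the horizontal. Measuring y along the incline from the free-surface line, vertical depth h = y·sinθ with sinθ = 0.669131.
With the apex down, the centroid sits h/3 = 3/3 = 1 m below the base (the top edge), so y_c = 1.27 + 1 = 2.27 m and h_c = 2.27 × 0.669131 = 1.51893 m.
A = ½ × 2.5 × 3 = 3.75 m².
Resultant F = γ·h_c·A = 12.3606 × 1.51893 × 3.75 = 70.4058 kN.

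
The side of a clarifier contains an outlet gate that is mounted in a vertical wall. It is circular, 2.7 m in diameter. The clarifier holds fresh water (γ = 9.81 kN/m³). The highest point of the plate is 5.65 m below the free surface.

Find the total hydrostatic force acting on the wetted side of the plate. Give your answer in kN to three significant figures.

F ≈ 393 kN

γ = 9.81 kN/m³.
The centroid is at the centre, 1.35 m below the top of the plate, so the centroid depth is h_c = 5.65 + 1.35 = 7 m.
A = π(1.35)² = 5.72555 m².
Resultant F = γ·h_c·A = 9.81 × 7 × 5.72555 = 393.174 kN.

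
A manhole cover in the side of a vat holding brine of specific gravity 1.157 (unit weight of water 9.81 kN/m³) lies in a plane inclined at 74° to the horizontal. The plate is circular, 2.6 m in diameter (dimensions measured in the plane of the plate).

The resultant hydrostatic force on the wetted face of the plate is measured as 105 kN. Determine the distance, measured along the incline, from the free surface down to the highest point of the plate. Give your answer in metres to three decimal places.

y_top ≈ 0.513 m

γ = 1.157 × 9.81 = 11.35017 kN/m³.
A = π(1.3)² = 5.30929 m².
From F = γ·h_c·A, the centroid depth is h_c = 105/(11.35017 × 5.30929) = 1.74241 m.
Let θ = 74° be the plate's angle to the horizontal; measure y along the incline from where the plane meets the free surface. Vertical depth h = y·sinθ with sinθ = 0.961262.
Along the incline, y_c = h_c/sinθ = 1.74241/0.961262 = 1.81263 m.
The centroid is at the centre, 1.3 m below the top of the plate, so the highest point sits at y_top = 1.81263 − 1.3 = 0.51263 m along the incline.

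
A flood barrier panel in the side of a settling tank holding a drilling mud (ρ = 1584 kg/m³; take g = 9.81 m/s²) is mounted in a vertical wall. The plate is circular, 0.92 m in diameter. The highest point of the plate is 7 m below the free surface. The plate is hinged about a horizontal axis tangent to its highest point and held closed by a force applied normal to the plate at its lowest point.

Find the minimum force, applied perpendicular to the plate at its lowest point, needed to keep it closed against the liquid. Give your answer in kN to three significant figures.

P ≈ 39.1 kN

γ = ρg = 1584 × 9.81 / 1000 = 15.53904 kN/m³.
The centroid is at the centre, 0.46 m below the top of the plate, so the centroid depth is h_c = 7 + 0.46 = 7.46 m.
A = π(0.46)² = 0.664761 m².
Resultant F = γ·h_c·A = 15.53904 × 7.46 × 0.664761 = 77.0599 kN.
I_c = πr⁴/4 = π × 0.46⁴/4 = 0.0351659 m⁴.
Centre of pressure: y_p = y_c + I_c/(y_c·A) = 7.46 + 0.0351659/(7.46 × 0.664761) = 7.46 + 0.00709116 = 7.46709 m along the plane.
The resultant acts 0.46 + 0.00709116 = 0.467091 m (along the plate) below the hinge at the top edge, so the moment about the hinge is M = F × 0.467091 = 77.0599 × 0.467091 = 35.994 kN·m.
A normal force at the bottom, 0.92 m from the hinge, must supply this moment: P = 35.994/0.92 = 39.1239 kN.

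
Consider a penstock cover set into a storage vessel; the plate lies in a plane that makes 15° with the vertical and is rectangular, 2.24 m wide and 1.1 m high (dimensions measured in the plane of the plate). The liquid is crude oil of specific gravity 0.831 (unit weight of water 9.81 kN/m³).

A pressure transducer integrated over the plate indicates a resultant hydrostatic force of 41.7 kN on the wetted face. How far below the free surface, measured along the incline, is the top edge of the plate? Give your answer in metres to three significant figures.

γ = 0.831 × 9.81 = 8.15211 kN/m³.
A = 2.24 × 1.1 = 2.464 m².
From F = γ·h_c·A, the centroid depth is h_c = 41.7/(8.15211 × 2.464) = 2.07599 m.
The plate makes 15° with the vertical, i.e. θ = 90° − 15° = 75° to the horizontal. Measuring y along the incline from the free-surface line, vertical depth h = y·sinθ with sinθ = 0.965926.
Along the incline, y_c = h_c/sinθ = 2.07599/0.965926 = 2.14922 m.
The centroid lies 1.1/2 = 0.55 m below the top edge, so the top edge sits at y_top = 2.14922 − 0.55 = 1.59922 m along the incline.

y_top ≈ 1.60 m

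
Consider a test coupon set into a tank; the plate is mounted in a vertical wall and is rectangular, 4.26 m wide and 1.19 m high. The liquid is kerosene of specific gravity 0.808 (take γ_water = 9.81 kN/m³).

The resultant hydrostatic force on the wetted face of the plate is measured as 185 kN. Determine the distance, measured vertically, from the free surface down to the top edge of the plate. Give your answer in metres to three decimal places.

γ = 0.808 × 9.81 = 7.92648 kN/m³.
A = 4.26 × 1.19 = 5.0694 m².
From F = γ·h_c·A, the centroid depth is h_c = 185/(7.92648 × 5.0694) = 4.60399 m.
The centroid lies 1.19/2 = 0.595 m below the top edge, so the top edge sits at h_top = 4.60399 − 0.595 = 4.00899 m below the surface.

d_top ≈ 4.009 m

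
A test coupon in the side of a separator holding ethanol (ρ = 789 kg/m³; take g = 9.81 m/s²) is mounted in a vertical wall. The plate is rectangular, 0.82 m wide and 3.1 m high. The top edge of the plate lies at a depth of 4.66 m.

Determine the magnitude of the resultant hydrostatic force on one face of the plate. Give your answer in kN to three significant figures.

F ≈ 122 kN

γ = ρg = 789 × 9.81 / 1000 = 7.74009 kN/m³.
The centroid lies 3.1/2 = 1.55 m below the top edge, so the centroid depth is h_c = 4.66 + 1.55 = 6.21 m.
A = 0.82 × 3.1 = 2.542 m².
Resultant F = γ·h_c·A = 7.74009 × 6.21 × 2.542 = 122.184 kN.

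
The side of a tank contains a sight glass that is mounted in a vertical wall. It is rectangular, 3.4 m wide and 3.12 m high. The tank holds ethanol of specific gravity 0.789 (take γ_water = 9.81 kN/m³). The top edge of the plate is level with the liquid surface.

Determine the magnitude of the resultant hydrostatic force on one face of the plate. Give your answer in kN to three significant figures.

γ = 0.789 × 9.81 = 7.74009 kN/m³.
The centroid lies 3.12/2 = 1.56 m below the top edge, so the centroid depth is h_c = 1.56 m.
A = 3.4 × 3.12 = 10.608 m².
Resultant F = γ·h_c·A = 7.74009 × 1.56 × 10.608 = 128.087 kN.

F ≈ 128 kN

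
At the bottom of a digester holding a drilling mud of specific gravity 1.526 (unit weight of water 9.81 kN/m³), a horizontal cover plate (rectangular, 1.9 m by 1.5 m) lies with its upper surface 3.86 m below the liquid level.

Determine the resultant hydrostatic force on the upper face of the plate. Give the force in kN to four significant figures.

F ≈ 164.7 kN

γ = 1.526 × 9.81 = 14.97006 kN/m³.
The plate is horizontal, so pressure is uniform at p = γ·h = 14.97006 × 3.86 = 57.7844 kN/m².
A = 1.9 × 1.5 = 2.85 m².
F = p·A = 57.7844 × 2.85 = 164.686 kN.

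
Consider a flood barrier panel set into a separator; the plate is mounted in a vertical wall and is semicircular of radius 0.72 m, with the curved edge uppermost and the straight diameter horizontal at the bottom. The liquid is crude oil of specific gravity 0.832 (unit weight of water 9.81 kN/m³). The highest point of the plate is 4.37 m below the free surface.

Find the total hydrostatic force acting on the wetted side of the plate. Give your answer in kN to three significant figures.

γ = 0.832 × 9.81 = 8.16192 kN/m³.
The centroid lies 4r/(3π) = 0.305577 m above the diameter, so r − 4r/(3π) = 0.72 − 0.305577 = 0.414423 m below the topmost point, so the centroid depth is h_c = 4.37 + 0.414423 = 4.78442 m.
A = πr²/2 = π × 0.72²/2 = 0.814301 m².
Resultant F = γ·h_c·A = 8.16192 × 4.78442 × 0.814301 = 31.7985 kN.

F ≈ 31.8 kN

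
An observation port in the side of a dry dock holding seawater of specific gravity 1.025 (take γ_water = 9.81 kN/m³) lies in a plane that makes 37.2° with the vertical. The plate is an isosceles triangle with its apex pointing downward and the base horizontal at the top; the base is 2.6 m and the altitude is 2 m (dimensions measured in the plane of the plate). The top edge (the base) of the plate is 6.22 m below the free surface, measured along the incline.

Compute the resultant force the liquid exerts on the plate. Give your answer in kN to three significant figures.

F ≈ 143 kN

γ = 1.025 × 9.81 = 10.05525 kN/m³.
The plate makes 37.2° with the vertical, i.e. θ = 90° − 37.2° = 52.8° to the horizontal. Measuring y along the incline from the free-surface line, vertical depth h = y·sinθ with sinθ = 0.796530.
With the apex down, the centroid sits h/3 = 2/3 = 0.666667 m below the base (the top edge), so y_c = 6.22 + 0.666667 = 6.88667 m and h_c = 6.88667 × 0.796530 = 5.48544 m.
A = ½ × 2.6 × 2 = 2.6 m².
Resultant F = γ·h_c·A = 10.05525 × 5.48544 × 2.6 = 143.409 kN.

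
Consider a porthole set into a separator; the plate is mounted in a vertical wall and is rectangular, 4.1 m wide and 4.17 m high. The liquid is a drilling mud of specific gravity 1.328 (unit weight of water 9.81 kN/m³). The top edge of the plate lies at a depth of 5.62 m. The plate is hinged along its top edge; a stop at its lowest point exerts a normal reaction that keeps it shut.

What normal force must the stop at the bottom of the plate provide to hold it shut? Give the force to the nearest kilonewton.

γ = 1.328 × 9.81 = 13.02768 kN/m³.
The centroid lies 4.17/2 = 2.085 m below the top edge, so the centroid depth is h_c = 5.62 + 2.085 = 7.705 m.
A = 4.1 × 4.17 = 17.097 m².
Resultant F = γ·h_c·A = 13.02768 × 7.705 × 17.097 = 1716.17 kN.
I_c = b·h³/12 = 4.1 × 4.17³/12 = 24.7748 m⁴.
Centre of pressure: y_p = y_c + I_c/(y_c·A) = 7.705 + 24.7748/(7.705 × 17.097) = 7.705 + 0.188069 = 7.89307 m along the plane.
The resultant acts 2.085 + 0.188069 = 2.27307 m (along the plate) below the hinge at the top edge, so the moment about the hinge is M = F × 2.27307 = 1716.17 × 2.27307 = 3900.97 kN·m.
A normal force at the bottom, 4.17 m from the hinge, must supply this moment: P = 3900.97/4.17 = 935.484 kN.

P ≈ 935 kN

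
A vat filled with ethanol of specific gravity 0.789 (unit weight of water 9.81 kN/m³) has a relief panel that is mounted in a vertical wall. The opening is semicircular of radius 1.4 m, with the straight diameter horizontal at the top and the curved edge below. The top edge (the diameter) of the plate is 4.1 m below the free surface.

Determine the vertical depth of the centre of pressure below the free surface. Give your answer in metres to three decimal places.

γ = 0.789 × 9.81 = 7.74009 kN/m³.
The centroid of a semicircle lies 4r/(3π) = 0.594178 m from the diameter, here below the top edge, so the centroid depth is h_c = 4.1 + 0.594178 = 4.69418 m.
A = πr²/2 = π × 1.4²/2 = 3.07876 m².
Resultant F = γ·h_c·A = 7.74009 × 4.69418 × 3.07876 = 111.862 kN.
I_c = (π/8 − 8/(9π))·r⁴ = 0.109757 × 1.4⁴ = 0.421642 m⁴.
Centre of pressure: y_p = y_c + I_c/(y_c·A) = 4.69418 + 0.421642/(4.69418 × 3.07876) = 4.69418 + 0.0291748 = 4.72335 m along the plane.

h_p = 4.723 m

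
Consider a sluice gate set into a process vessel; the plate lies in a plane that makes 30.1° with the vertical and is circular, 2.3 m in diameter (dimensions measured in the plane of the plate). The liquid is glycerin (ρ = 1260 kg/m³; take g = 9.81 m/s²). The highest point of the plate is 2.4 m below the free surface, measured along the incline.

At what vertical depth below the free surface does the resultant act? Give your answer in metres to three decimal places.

γ = ρg = 1260 × 9.81 / 1000 = 12.3606 kN/m³.
The plate makes 30.1° with the vertical, i.e. θ = 90° − 30.1° = 59.9° to the horizontal. Measuring y along the incline from the free-surface line, vertical depth h = y·sinθ with sinθ = 0.865151.
The centroid is at the centre, 1.15 m below the top of the plate, so y_c = 2.4 + 1.15 = 3.55 m and h_c = 3.55 × 0.865151 = 3.07129 m.
A = π(1.15)² = 4.15476 m².
Resultant F = γ·h_c·A = 12.3606 × 3.07129 × 4.15476 = 157.727 kN.
I_c = πr⁴/4 = π × 1.15⁴/4 = 1.37367 m⁴.
Centre of pressure: y_p = y_c + I_c/(y_c·A) = 3.55 + 1.37367/(3.55 × 4.15476) = 3.55 + 0.093134 = 3.64313 m along the plane.
Vertically, h_p = y_p·sinθ = 3.64313 × 0.865151 = 3.15186 m.

h_p = 3.152 m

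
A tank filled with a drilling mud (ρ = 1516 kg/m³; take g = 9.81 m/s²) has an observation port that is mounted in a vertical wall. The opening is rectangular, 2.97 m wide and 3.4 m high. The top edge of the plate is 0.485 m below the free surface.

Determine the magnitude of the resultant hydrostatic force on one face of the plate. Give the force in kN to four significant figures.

γ = ρg = 1516 × 9.81 / 1000 = 14.87196 kN/m³.
The centroid lies 3.4/2 = 1.7 m below the top edge, so the centroid depth is h_c = 0.485 + 1.7 = 2.185 m.
A = 2.97 × 3.4 = 10.098 m².
Resultant F = γ·h_c·A = 14.87196 × 2.185 × 10.098 = 328.137 kN.

F ≈ 328.1 kN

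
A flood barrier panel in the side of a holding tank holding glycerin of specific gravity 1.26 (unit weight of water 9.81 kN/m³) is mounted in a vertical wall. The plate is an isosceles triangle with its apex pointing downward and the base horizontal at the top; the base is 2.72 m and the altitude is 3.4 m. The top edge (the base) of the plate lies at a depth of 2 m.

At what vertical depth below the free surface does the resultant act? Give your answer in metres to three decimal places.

γ = 1.26 × 9.81 = 12.3606 kN/m³.
With the apex down, the centroid sits h/3 = 3.4/3 = 1.13333 m below the base (the top edge), so the centroid depth is h_c = 2 + 1.13333 = 3.13333 m.
A = ½ × 2.72 × 3.4 = 4.624 m².
Resultant F = γ·h_c·A = 12.3606 × 3.13333 × 4.624 = 179.087 kN.
I_c = b·h³/36 = 2.72 × 3.4³/36 = 2.96964 m⁴.
Centre of pressure: y_p = y_c + I_c/(y_c·A) = 3.13333 + 2.96964/(3.13333 × 4.624) = 3.13333 + 0.204965 = 3.3383 m along the plane.

h_p = 3.338 m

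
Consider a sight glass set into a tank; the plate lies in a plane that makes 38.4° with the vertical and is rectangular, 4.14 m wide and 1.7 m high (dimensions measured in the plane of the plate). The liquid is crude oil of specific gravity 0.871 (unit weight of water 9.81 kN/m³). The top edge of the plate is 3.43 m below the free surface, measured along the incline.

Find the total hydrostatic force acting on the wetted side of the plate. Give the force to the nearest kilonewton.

F ≈ 202 kN

γ = 0.871 × 9.81 = 8.54451 kN/m³.
The plate makes 38.4° with the vertical, i.e. θ = 90° − 38.4° = 51.6° to the horizontal. Measuring y along the incline from the free-surface line, vertical depth h = y·sinθ with sinθ = 0.783693.
The centroid lies 1.7/2 = 0.85 m below the top edge, so y_c = 3.43 + 0.85 = 4.28 m and h_c = 4.28 × 0.783693 = 3.35421 m.
A = 4.14 × 1.7 = 7.038 m².
Resultant F = γ·h_c·A = 8.54451 × 3.35421 × 7.038 = 201.71 kN.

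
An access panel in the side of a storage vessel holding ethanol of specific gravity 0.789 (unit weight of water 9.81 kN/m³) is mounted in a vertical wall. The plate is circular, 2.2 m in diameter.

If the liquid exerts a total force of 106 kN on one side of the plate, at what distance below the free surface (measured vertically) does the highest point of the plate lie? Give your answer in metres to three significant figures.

d_top ≈ 2.50 m

γ = 0.789 × 9.81 = 7.74009 kN/m³.
A = π(1.1)² = 3.80133 m².
From F = γ·h_c·A, the centroid depth is h_c = 106/(7.74009 × 3.80133) = 3.60267 m.
The centroid is at the centre, 1.1 m below the top of the plate, so the highest point sits at h_top = 3.60267 − 1.1 = 2.50267 m below the surface.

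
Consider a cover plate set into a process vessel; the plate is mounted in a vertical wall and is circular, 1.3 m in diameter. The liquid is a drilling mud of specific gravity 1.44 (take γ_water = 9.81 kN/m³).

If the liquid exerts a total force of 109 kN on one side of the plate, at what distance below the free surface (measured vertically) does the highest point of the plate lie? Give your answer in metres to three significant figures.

γ = 1.44 × 9.81 = 14.1264 kN/m³.
A = π(0.65)² = 1.32732 m².
From F = γ·h_c·A, the centroid depth is h_c = 109/(14.1264 × 1.32732) = 5.81325 m.
The centroid is at the centre, 0.65 m below the top of the plate, so the highest point sits at h_top = 5.81325 − 0.65 = 5.16325 m below the surface.

d_top ≈ 5.16 m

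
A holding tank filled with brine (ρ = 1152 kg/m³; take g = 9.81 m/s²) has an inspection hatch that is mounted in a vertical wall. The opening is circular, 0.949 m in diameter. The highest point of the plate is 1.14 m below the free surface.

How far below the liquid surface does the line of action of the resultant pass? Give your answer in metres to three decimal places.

h_p = 1.649 m

γ = ρg = 1152 × 9.81 / 1000 = 11.30112 kN/m³.
The centroid is at the centre, 0.4745 m below the top of the plate, so the centroid depth is h_c = 1.14 + 0.4745 = 1.6145 m.
A = π(0.4745)² = 0.70733 m².
Resultant F = γ·h_c·A = 11.30112 × 1.6145 × 0.70733 = 12.9057 kN.
I_c = πr⁴/4 = π × 0.4745⁴/4 = 0.0398139 m⁴.
Centre of pressure: y_p = y_c + I_c/(y_c·A) = 1.6145 + 0.0398139/(1.6145 × 0.70733) = 1.6145 + 0.0348638 = 1.64936 m along the plane.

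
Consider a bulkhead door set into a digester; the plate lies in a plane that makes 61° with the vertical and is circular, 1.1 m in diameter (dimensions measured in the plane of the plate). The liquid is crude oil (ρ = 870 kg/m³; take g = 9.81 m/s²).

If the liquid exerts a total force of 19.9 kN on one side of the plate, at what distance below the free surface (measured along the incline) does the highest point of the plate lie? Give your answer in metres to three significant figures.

γ = ρg = 870 × 9.81 / 1000 = 8.5347 kN/m³.
A = π(0.55)² = 0.950332 m².
From F = γ·h_c·A, the centroid depth is h_c = 19.9/(8.5347 × 0.950332) = 2.45352 m.
The plate makes 61° with the vertical, i.e. θ = 90° − 61° = 29° to the horizontal. Measuring y along the incline from the free-surface line, vertical depth h = y·sinθ with sinθ = 0.484810.
Along the incline, y_c = h_c/sinθ = 2.45352/0.484810 = 5.06079 m.
The centroid is at the centre, 0.55 m below the top of the plate, so the highest point sits at y_top = 5.06079 − 0.55 = 4.51079 m along the incline.

y_top ≈ 4.51 m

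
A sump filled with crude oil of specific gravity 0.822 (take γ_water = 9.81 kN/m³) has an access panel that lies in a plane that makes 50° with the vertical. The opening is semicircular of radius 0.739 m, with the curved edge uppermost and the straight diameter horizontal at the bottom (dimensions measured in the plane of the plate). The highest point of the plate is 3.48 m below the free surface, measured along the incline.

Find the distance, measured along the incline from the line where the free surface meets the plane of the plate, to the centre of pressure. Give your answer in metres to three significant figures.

y_p = 3.92 m

γ = 0.822 × 9.81 = 8.06382 kN/m³.
The plate makes 50° with the vertical, i.e. θ = 90° − 50° = 40° to the horizontal. Measuring y along the incline from the free-surface line, vertical depth h = y·sinθ with sinθ = 0.642788.
The centroid lies 4r/(3π) = 0.313641 m above the diameter, so r − 4r/(3π) = 0.739 − 0.313641 = 0.425359 m below the topmost point, so y_c = 3.48 + 0.425359 = 3.90536 m and h_c = 3.90536 × 0.642788 = 2.51032 m.
A = πr²/2 = π × 0.739²/2 = 0.857845 m².
Resultant F = γ·h_c·A = 8.06382 × 2.51032 × 0.857845 = 17.3652 kN.
I_c = (π/8 − 8/(9π))·r⁴ = 0.109757 × 0.739⁴ = 0.0327348 m⁴.
Centre of pressure: y_p = y_c + I_c/(y_c·A) = 3.90536 + 0.0327348/(3.90536 × 0.857845) = 3.90536 + 0.00977102 = 3.91513 m along the plane.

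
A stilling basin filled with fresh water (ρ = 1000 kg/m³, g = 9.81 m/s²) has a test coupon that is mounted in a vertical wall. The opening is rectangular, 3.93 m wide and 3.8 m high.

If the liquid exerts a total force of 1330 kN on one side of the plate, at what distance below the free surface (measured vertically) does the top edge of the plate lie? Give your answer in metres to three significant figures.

γ = ρg = 1000 × 9.81 = 9810 N/m³ = 9.81 kN/m³.
A = 3.93 × 3.8 = 14.934 m².
From F = γ·h_c·A, the centroid depth is h_c = 1330/(9.81 × 14.934) = 9.07834 m.
The centroid lies 3.8/2 = 1.9 m below the top edge, so the top edge sits at h_top = 9.07834 − 1.9 = 7.17834 m below the surface.

d_top ≈ 7.18 m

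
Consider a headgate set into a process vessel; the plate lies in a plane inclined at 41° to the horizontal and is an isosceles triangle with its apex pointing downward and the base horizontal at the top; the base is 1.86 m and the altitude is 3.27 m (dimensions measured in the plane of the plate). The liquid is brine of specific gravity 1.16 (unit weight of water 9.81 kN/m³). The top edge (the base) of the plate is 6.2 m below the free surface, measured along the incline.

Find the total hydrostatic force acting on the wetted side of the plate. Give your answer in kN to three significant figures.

γ = 1.16 × 9.81 = 11.3796 kN/m³.
Let θ = 41° be the plate's angle to the horizontal; measure y along the incline from where the plane meets the free surface. Vertical depth h = y·sinθ with sinθ = 0.656059.
With the apex down, the centroid sits h/3 = 3.27/3 = 1.09 m below the base (the top edge), so y_c = 6.2 + 1.09 = 7.29 m and h_c = 7.29 × 0.656059 = 4.78267 m.
A = ½ × 1.86 × 3.27 = 3.0411 m².
Resultant F = γ·h_c·A = 11.3796 × 4.78267 × 3.0411 = 165.511 kN.

F ≈ 166 kN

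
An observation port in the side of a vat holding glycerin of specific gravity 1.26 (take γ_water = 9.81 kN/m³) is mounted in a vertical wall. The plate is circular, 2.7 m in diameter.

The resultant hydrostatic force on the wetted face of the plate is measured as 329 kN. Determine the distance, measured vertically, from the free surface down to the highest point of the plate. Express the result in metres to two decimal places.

d_top ≈ 3.30 m

γ = 1.26 × 9.81 = 12.3606 kN/m³.
A = π(1.35)² = 5.72555 m².
From F = γ·h_c·A, the centroid depth is h_c = 329/(12.3606 × 5.72555) = 4.64878 m.
The centroid is at the centre, 1.35 m below the top of the plate, so the highest point sits at h_top = 4.64878 − 1.35 = 3.29878 m below the surface.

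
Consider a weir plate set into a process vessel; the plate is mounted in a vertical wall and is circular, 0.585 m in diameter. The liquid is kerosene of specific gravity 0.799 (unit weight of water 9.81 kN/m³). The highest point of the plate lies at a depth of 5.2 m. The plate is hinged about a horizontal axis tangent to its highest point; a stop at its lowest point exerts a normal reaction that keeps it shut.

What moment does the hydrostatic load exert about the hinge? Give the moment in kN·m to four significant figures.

M ≈ 3.430 kN·m

γ = 0.799 × 9.81 = 7.83819 kN/m³.
The centroid is at the centre, 0.2925 m below the top of the plate, so the centroid depth is h_c = 5.2 + 0.2925 = 5.4925 m.
A = π(0.2925)² = 0.268783 m².
Resultant F = γ·h_c·A = 7.83819 × 5.4925 × 0.268783 = 11.5714 kN.
I_c = πr⁴/4 = π × 0.2925⁴/4 = 0.00574901 m⁴.
Centre of pressure: y_p = y_c + I_c/(y_c·A) = 5.4925 + 0.00574901/(5.4925 × 0.268783) = 5.4925 + 0.00389423 = 5.49639 m along the plane.
The resultant acts 0.2925 + 0.00389423 = 0.296394 m (along the plate) below the hinge at the top edge, so the moment about the hinge is M = F × 0.296394 = 11.5714 × 0.296394 = 3.42969 kN·m.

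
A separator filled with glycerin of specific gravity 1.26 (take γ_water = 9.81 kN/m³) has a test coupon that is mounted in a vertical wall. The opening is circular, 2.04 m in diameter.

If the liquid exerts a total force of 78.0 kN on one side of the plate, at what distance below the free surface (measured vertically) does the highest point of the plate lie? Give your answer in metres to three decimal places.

d_top ≈ 0.911 m

γ = 1.26 × 9.81 = 12.3606 kN/m³.
A = π(1.02)² = 3.26851 m².
From F = γ·h_c·A, the centroid depth is h_c = 78.0/(12.3606 × 3.26851) = 1.93066 m.
The centroid is at the centre, 1.02 m below the top of the plate, so the highest point sits at h_top = 1.93066 − 1.02 = 0.91066 m below the surface.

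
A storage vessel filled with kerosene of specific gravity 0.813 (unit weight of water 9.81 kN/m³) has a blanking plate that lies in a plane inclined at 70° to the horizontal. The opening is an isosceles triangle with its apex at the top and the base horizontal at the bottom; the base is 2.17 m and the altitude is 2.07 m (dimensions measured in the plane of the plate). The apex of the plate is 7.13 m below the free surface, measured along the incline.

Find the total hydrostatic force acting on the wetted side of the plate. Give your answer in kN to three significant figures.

γ = 0.813 × 9.81 = 7.97553 kN/m³.
Let θ = 70° be the plate's angle to the horizontal; measure y along the incline from where the plane meets the free surface. Vertical depth h = y·sinθ with sinθ = 0.939693.
With the apex up, the centroid sits 2h/3 = 2 × 2.07/3 = 1.38 m below the apex, so y_c = 7.13 + 1.38 = 8.51 m and h_c = 8.51 × 0.939693 = 7.99679 m.
A = ½ × 2.17 × 2.07 = 2.24595 m².
Resultant F = γ·h_c·A = 7.97553 × 7.99679 × 2.24595 = 143.244 kN.

F ≈ 143 kN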